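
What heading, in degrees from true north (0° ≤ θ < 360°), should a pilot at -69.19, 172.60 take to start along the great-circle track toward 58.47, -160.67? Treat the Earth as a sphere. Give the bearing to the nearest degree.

Δλ = -160.67 − 172.60 = -333.27°; wrapped into (−180°, 180°]: 26.73°.
θ = atan2( sin Δλ · cos φ₂ , cos φ₁ · sin φ₂ − sin φ₁ · cos φ₂ · cos Δλ )
  = atan2(0.23521, 0.73941) = 17.646° → normalised to [0°, 360°): 17.646°.

18°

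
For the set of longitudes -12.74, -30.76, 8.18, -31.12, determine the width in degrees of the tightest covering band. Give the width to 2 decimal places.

Sort the longitudes: -31.12°, -30.76°, -12.74°, +8.18°.
Eastward gaps between consecutive values (wrapping around): 0.36°, 18.02°, 20.92°, 320.70°.
Largest gap = 320.70° ⇒ minimal covering band is its complement: 360° − 320.70° = 39.30°.
Band runs from -31.12° eastward to +8.18°.

39.30°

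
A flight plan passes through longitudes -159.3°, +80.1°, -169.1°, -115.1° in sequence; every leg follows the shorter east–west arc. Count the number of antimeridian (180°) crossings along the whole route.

Leg 1: -159.3° → +80.1°, shortest Δλ = -120.6° (west) — crosses 180°.
Leg 2: +80.1° → -169.1°, shortest Δλ = 110.8° (east) — crosses 180°.
Leg 3: -169.1° → -115.1°, shortest Δλ = 54.0° (east) — does not cross 180°.
Total crossings: 2.

2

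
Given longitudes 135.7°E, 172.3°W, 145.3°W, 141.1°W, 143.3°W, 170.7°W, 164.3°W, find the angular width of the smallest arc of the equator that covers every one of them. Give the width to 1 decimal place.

Sort the longitudes: -172.3°, -170.7°, -164.3°, -145.3°, -143.3°, -141.1°, +135.7°.
Eastward gaps between consecutive values (wrapping around): 1.6°, 6.4°, 19.0°, 2.0°, 2.2°, 276.8°, 52.0°.
Largest gap = 276.8° ⇒ minimal covering band is its complement: 360° − 276.8° = 83.2°.
Band runs from +135.7° eastward to -141.1°, crossing the antimeridian.

83.2°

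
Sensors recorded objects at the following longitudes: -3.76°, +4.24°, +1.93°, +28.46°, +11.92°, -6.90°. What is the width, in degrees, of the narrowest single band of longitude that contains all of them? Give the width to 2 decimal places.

35.36°

Sort the longitudes: -6.90°, -3.76°, +1.93°, +4.24°, +11.92°, +28.46°.
Eastward gaps between consecutive values (wrapping around): 3.14°, 5.69°, 2.31°, 7.68°, 16.54°, 324.64°.
Largest gap = 324.64° ⇒ minimal covering band is its complement: 360° − 324.64° = 35.36°.
Band runs from -6.90° eastward to +28.46°.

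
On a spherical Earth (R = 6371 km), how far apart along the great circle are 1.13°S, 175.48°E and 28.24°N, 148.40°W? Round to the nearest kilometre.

5048 km

Δλ = -148.40 − 175.48 = -323.88°; wrapped into (−180°, 180°]: 36.12°.
Δφ = 28.24 − -1.13 = 29.37°.
a = sin²(Δφ/2) + cos φ₁ · cos φ₂ · sin²(Δλ/2) = 0.148917.
c = 2·atan2(√a, √(1−a)) = 0.79236 rad → d = 6371·c ≈ 5048.13 km.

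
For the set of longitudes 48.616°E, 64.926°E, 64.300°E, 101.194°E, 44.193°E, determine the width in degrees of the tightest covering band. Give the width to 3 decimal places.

Sort the longitudes: +44.193°, +48.616°, +64.300°, +64.926°, +101.194°.
Eastward gaps between consecutive values (wrapping around): 4.423°, 15.684°, 0.626°, 36.268°, 302.999°.
Largest gap = 302.999° ⇒ minimal covering band is its complement: 360° − 302.999° = 57.001°.
Band runs from +44.193° eastward to +101.194°.

57.001°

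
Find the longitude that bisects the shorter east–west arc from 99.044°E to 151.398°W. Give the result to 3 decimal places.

153.823°E

Signed shortest Δλ from +99.044° to -151.398° is +109.558°.
Midpoint longitude = +99.044° + (+109.558°)/2 = +99.044° + 54.779° = +153.823°.
(The naïve average (+99.044 + -151.398)/2 = -26.177° is on the wrong side of the globe.)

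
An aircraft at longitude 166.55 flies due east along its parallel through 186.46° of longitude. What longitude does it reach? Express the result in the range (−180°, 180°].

Start at +166.55°; shift +186.46° → +353.01°.
+353.01° lies outside (−180°, 180°]; subtract 360° → -6.99°.

-6.99°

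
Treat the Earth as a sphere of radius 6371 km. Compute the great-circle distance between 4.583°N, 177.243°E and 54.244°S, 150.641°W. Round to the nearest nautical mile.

3880 nmi

Δλ = -150.641 − 177.243 = -327.884°; wrapped into (−180°, 180°]: 32.116°.
Δφ = -54.244 − 4.583 = -58.827°.
a = sin²(Δφ/2) + cos φ₁ · cos φ₂ · sin²(Δλ/2) = 0.285754.
c = 2·atan2(√a, √(1−a)) = 1.12797 rad → d = 6371·c ≈ 7186.32 km ≈ 3880.30 nmi.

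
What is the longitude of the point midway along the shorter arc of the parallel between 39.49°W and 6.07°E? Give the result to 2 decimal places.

16.71°W

Signed shortest Δλ from -39.49° to +6.07° is +45.56°.
Midpoint longitude = -39.49° + (+45.56°)/2 = -39.49° + 22.78° = -16.71°.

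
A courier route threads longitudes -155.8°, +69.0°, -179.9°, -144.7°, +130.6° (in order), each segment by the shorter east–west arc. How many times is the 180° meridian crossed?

3

Leg 1: -155.8° → +69.0°, shortest Δλ = -135.2° (west) — crosses 180°.
Leg 2: +69.0° → -179.9°, shortest Δλ = 111.1° (east) — crosses 180°.
Leg 3: -179.9° → -144.7°, shortest Δλ = 35.2° (east) — does not cross 180°.
Leg 4: -144.7° → +130.6°, shortest Δλ = -84.7° (west) — crosses 180°.
Total crossings: 3.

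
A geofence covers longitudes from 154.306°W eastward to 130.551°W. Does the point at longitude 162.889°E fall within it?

Band width going east from -154.306° to -130.551°: ((-130.551 − -154.306) mod 360) = 23.755°.
Offset of +162.889° east of the west edge: ((162.889 − -154.306) mod 360) = 317.195°.
317.195° > 23.755° ⇒ outside.

No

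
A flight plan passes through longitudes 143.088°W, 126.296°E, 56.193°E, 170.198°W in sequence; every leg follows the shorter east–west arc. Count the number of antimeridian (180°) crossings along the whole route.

2

Leg 1: -143.088° → +126.296°, shortest Δλ = -90.616° (west) — crosses 180°.
Leg 2: +126.296° → +56.193°, shortest Δλ = -70.103° (west) — does not cross 180°.
Leg 3: +56.193° → -170.198°, shortest Δλ = 133.609° (east) — crosses 180°.
Total crossings: 2.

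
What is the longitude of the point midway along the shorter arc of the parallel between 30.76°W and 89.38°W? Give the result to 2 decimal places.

Signed shortest Δλ from -30.76° to -89.38° is -58.62°.
Midpoint longitude = -30.76° + (-58.62°)/2 = -30.76° − 29.31° = -60.07°.

60.07°W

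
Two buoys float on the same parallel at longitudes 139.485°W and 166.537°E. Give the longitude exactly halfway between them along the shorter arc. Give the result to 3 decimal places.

166.474°W

Signed shortest Δλ from -139.485° to +166.537° is -53.978°.
Midpoint longitude = -139.485° + (-53.978°)/2 = -139.485° − 26.989° = -166.474°.
(The naïve average (-139.485 + +166.537)/2 = 13.526° is on the wrong side of the globe.)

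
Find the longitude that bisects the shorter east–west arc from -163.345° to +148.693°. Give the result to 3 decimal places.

Signed shortest Δλ from -163.345° to +148.693° is -47.962°.
Midpoint longitude = -163.345° + (-47.962°)/2 = -163.345° − 23.981° = -187.326°.
Normalise into (−180°, 180°]: +172.674°.
(The naïve average (-163.345 + +148.693)/2 = -7.326° is on the wrong side of the globe.)

+172.674°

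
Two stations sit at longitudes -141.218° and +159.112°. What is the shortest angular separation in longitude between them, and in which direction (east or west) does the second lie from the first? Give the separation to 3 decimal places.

Raw difference: 159.112 − -141.218 = 300.33°.
Normalise into (−180°, 180°]: 300.33° − 360° = -59.67°.
Negative ⇒ the second point lies to the west; separation 59.670°.

59.670° west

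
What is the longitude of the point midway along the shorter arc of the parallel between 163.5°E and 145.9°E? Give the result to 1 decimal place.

Signed shortest Δλ from +163.5° to +145.9° is -17.6°.
Midpoint longitude = +163.5° + (-17.6°)/2 = +163.5° − 8.8° = +154.7°.

154.7°E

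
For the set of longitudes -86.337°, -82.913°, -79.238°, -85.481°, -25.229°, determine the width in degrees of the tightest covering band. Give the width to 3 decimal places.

Sort the longitudes: -86.337°, -85.481°, -82.913°, -79.238°, -25.229°.
Eastward gaps between consecutive values (wrapping around): 0.856°, 2.568°, 3.675°, 54.009°, 298.892°.
Largest gap = 298.892° ⇒ minimal covering band is its complement: 360° − 298.892° = 61.108°.
Band runs from -86.337° eastward to -25.229°.

61.108°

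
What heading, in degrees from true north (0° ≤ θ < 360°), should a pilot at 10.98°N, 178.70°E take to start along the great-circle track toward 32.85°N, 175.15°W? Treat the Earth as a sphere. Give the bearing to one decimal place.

Δλ = -175.15 − 178.70 = -353.85°; wrapped into (−180°, 180°]: 6.15°.
θ = atan2( sin Δλ · cos φ₂ , cos φ₁ · sin φ₂ − sin φ₁ · cos φ₂ · cos Δλ )
  = atan2(0.09000, 0.37342) = 13.551° → normalised to [0°, 360°): 13.551°.

13.6°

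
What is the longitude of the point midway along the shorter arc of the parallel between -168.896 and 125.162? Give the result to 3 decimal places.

+158.133°

Signed shortest Δλ from -168.896° to +125.162° is -65.942°.
Midpoint longitude = -168.896° + (-65.942°)/2 = -168.896° − 32.971° = -201.867°.
Normalise into (−180°, 180°]: +158.133°.
(The naïve average (-168.896 + +125.162)/2 = -21.867° is on the wrong side of the globe.)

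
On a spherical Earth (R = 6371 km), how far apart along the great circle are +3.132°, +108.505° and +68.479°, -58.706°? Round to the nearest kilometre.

Δλ = -58.706 − 108.505 = -167.211°.
Δφ = 68.479 − 3.132 = 65.347°.
a = sin²(Δφ/2) + cos φ₁ · cos φ₂ · sin²(Δλ/2) = 0.653190.
c = 2·atan2(√a, √(1−a)) = 1.88218 rad → d = 6371·c ≈ 11991.39 km.

11991 km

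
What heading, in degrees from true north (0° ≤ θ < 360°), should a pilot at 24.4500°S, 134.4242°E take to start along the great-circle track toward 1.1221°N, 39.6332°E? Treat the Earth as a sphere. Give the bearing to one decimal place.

269.0°

Δλ = 39.6332 − 134.4242 = -94.7910°.
θ = atan2( sin Δλ · cos φ₂ , cos φ₁ · sin φ₂ − sin φ₁ · cos φ₂ · cos Δλ )
  = atan2(-0.99631, -0.01674) = -90.962° → normalised to [0°, 360°): 269.038°.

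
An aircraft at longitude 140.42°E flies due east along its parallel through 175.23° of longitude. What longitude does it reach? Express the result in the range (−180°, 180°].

Start at +140.42°; shift +175.23° → +315.65°.
+315.65° lies outside (−180°, 180°]; subtract 360° → -44.35°.

44.35°W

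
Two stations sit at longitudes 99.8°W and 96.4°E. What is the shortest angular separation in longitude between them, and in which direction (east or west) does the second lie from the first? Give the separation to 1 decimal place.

Raw difference: 96.4 − -99.8 = 196.2°.
Normalise into (−180°, 180°]: 196.2° − 360° = -163.8°.
Negative ⇒ the second point lies to the west; separation 163.8°.

163.8° west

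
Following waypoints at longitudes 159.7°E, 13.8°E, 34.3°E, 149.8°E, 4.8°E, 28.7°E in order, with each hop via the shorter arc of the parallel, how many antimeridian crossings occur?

Leg 1: +159.7° → +13.8°, shortest Δλ = -145.9° (west) — does not cross 180°.
Leg 2: +13.8° → +34.3°, shortest Δλ = 20.5° (east) — does not cross 180°.
Leg 3: +34.3° → +149.8°, shortest Δλ = 115.5° (east) — does not cross 180°.
Leg 4: +149.8° → +4.8°, shortest Δλ = -145.0° (west) — does not cross 180°.
Leg 5: +4.8° → +28.7°, shortest Δλ = 23.9° (east) — does not cross 180°.
Total crossings: 0.

0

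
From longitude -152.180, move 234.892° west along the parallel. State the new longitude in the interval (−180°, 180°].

Start at -152.180°; shift −234.892° → -387.072°.
-387.072° lies outside (−180°, 180°]; add 360° → -27.072°.

-27.072°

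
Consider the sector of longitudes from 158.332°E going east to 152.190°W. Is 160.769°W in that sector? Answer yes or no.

Band width going east from +158.332° to -152.190°: ((-152.190 − 158.332) mod 360) = 49.478°.
Offset of -160.769° east of the west edge: ((-160.769 − 158.332) mod 360) = 40.899°.
40.899° ≤ 49.478° ⇒ inside.

Yes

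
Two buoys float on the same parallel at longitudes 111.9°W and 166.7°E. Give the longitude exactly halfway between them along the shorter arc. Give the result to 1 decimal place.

Signed shortest Δλ from -111.9° to +166.7° is -81.4°.
Midpoint longitude = -111.9° + (-81.4°)/2 = -111.9° − 40.7° = -152.6°.
(The naïve average (-111.9 + +166.7)/2 = 27.4° is on the wrong side of the globe.)

152.6°W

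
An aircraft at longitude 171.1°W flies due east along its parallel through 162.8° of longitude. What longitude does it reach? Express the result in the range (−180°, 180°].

8.3°W

Start at -171.1°; shift +162.8° → -8.3°.
-8.3° already lies in (−180°, 180°].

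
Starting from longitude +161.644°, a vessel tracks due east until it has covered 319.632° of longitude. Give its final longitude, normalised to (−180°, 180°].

+121.276°

Start at +161.644°; shift +319.632° → +481.276°.
+481.276° lies outside (−180°, 180°]; subtract 360° → +121.276°.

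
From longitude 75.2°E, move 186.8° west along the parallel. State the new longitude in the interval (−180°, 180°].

Start at +75.2°; shift −186.8° → -111.6°.
-111.6° already lies in (−180°, 180°].

111.6°W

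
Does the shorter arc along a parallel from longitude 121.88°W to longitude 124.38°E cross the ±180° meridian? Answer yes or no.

Yes

Naïve |124.38 − -121.88| = 246.26° > 180°, so the shorter arc goes the other way round — across 180°.
Signed shortest Δλ = ((124.38 − -121.88 + 180) mod 360) − 180 = -113.74°.
Going west by 113.74° from -121.88° passes through 180° before reaching +124.38°.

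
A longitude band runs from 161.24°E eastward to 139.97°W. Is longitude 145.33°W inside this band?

Yes

Band width going east from +161.24° to -139.97°: ((-139.97 − 161.24) mod 360) = 58.79°.
Offset of -145.33° east of the west edge: ((-145.33 − 161.24) mod 360) = 53.43°.
53.43° ≤ 58.79° ⇒ inside.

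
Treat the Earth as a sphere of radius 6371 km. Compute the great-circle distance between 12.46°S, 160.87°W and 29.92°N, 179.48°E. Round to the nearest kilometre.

Δλ = 179.48 − -160.87 = 340.35°; wrapped into (−180°, 180°]: -19.65°.
Δφ = 29.92 − -12.46 = 42.38°.
a = sin²(Δφ/2) + cos φ₁ · cos φ₂ · sin²(Δλ/2) = 0.155297.
c = 2·atan2(√a, √(1−a)) = 0.81013 rad → d = 6371·c ≈ 5161.33 km.

5161 km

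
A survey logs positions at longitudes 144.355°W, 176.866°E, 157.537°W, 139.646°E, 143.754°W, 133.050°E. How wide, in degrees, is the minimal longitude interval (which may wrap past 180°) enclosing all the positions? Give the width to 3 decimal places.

Sort the longitudes: -157.537°, -144.355°, -143.754°, +133.050°, +139.646°, +176.866°.
Eastward gaps between consecutive values (wrapping around): 13.182°, 0.601°, 276.804°, 6.596°, 37.220°, 25.597°.
Largest gap = 276.804° ⇒ minimal covering band is its complement: 360° − 276.804° = 83.196°.
Band runs from +133.050° eastward to -143.754°, crossing the antimeridian.

83.196°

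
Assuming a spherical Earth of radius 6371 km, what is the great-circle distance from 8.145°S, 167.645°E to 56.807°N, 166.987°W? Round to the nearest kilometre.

Δλ = -166.987 − 167.645 = -334.632°; wrapped into (−180°, 180°]: 25.368°.
Δφ = 56.807 − -8.145 = 64.952°.
a = sin²(Δφ/2) + cos φ₁ · cos φ₂ · sin²(Δλ/2) = 0.314440.
c = 2·atan2(√a, √(1−a)) = 1.19058 rad → d = 6371·c ≈ 7585.19 km.

7585 km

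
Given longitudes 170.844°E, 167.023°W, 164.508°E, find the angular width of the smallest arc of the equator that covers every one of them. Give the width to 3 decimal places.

28.469°

Sort the longitudes: -167.023°, +164.508°, +170.844°.
Eastward gaps between consecutive values (wrapping around): 331.531°, 6.336°, 22.133°.
Largest gap = 331.531° ⇒ minimal covering band is its complement: 360° − 331.531° = 28.469°.
Band runs from +164.508° eastward to -167.023°, crossing the antimeridian.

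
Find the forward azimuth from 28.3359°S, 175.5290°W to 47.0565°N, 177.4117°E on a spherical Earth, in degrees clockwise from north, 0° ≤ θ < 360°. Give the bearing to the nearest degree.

Δλ = 177.4117 − -175.5290 = 352.9407°; wrapped into (−180°, 180°]: -7.0593°.
θ = atan2( sin Δλ · cos φ₂ , cos φ₁ · sin φ₂ − sin φ₁ · cos φ₂ · cos Δλ )
  = atan2(-0.08373, 0.96522) = -4.958° → normalised to [0°, 360°): 355.042°.

355°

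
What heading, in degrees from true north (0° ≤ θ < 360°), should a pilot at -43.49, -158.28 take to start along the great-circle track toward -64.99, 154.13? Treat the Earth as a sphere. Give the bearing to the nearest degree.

214°

Δλ = 154.13 − -158.28 = 312.41°; wrapped into (−180°, 180°]: -47.59°.
θ = atan2( sin Δλ · cos φ₂ , cos φ₁ · sin φ₂ − sin φ₁ · cos φ₂ · cos Δλ )
  = atan2(-0.31215, -0.46123) = -145.911° → normalised to [0°, 360°): 214.089°.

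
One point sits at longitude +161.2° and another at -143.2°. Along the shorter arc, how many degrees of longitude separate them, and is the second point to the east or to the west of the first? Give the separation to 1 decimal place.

55.6° east

Raw difference: -143.2 − 161.2 = -304.4°.
Normalise into (−180°, 180°]: -304.4° + 360° = 55.6°.
Positive ⇒ the second point lies to the east; separation 55.6°.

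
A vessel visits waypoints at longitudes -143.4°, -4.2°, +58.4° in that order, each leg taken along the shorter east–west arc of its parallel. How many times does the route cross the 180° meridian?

0

Leg 1: -143.4° → -4.2°, shortest Δλ = 139.2° (east) — does not cross 180°.
Leg 2: -4.2° → +58.4°, shortest Δλ = 62.6° (east) — does not cross 180°.
Total crossings: 0.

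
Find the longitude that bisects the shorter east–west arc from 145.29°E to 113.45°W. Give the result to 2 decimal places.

164.08°W

Signed shortest Δλ from +145.29° to -113.45° is +101.26°.
Midpoint longitude = +145.29° + (+101.26°)/2 = +145.29° + 50.63° = +195.92°.
Normalise into (−180°, 180°]: -164.08°.
(The naïve average (+145.29 + -113.45)/2 = 15.92° is on the wrong side of the globe.)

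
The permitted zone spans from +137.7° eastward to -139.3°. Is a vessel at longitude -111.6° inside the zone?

Band width going east from +137.7° to -139.3°: ((-139.3 − 137.7) mod 360) = 83.0°.
Offset of -111.6° east of the west edge: ((-111.6 − 137.7) mod 360) = 110.7°.
110.7° > 83.0° ⇒ outside.

No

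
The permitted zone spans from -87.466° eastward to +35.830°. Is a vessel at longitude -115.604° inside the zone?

Band width going east from -87.466° to +35.830°: ((35.830 − -87.466) mod 360) = 123.296°.
Offset of -115.604° east of the west edge: ((-115.604 − -87.466) mod 360) = 331.862°.
331.862° > 123.296° ⇒ outside.

No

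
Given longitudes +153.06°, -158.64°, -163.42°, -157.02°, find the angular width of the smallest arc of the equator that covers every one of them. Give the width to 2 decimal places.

49.92°

Sort the longitudes: -163.42°, -158.64°, -157.02°, +153.06°.
Eastward gaps between consecutive values (wrapping around): 4.78°, 1.62°, 310.08°, 43.52°.
Largest gap = 310.08° ⇒ minimal covering band is its complement: 360° − 310.08° = 49.92°.
Band runs from +153.06° eastward to -157.02°, crossing the antimeridian.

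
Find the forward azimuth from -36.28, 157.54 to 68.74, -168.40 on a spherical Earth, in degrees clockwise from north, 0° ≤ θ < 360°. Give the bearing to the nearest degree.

12°

Δλ = -168.40 − 157.54 = -325.94°; wrapped into (−180°, 180°]: 34.06°.
θ = atan2( sin Δλ · cos φ₂ , cos φ₁ · sin φ₂ − sin φ₁ · cos φ₂ · cos Δλ )
  = atan2(0.20308, 0.92903) = 12.330° → normalised to [0°, 360°): 12.330°.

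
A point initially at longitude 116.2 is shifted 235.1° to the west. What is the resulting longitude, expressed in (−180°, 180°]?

-118.9°

Start at +116.2°; shift −235.1° → -118.9°.
-118.9° already lies in (−180°, 180°].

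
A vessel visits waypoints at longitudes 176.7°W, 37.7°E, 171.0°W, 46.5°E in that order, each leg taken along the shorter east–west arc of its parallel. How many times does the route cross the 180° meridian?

3

Leg 1: -176.7° → +37.7°, shortest Δλ = -145.6° (west) — crosses 180°.
Leg 2: +37.7° → -171.0°, shortest Δλ = 151.3° (east) — crosses 180°.
Leg 3: -171.0° → +46.5°, shortest Δλ = -142.5° (west) — crosses 180°.
Total crossings: 3.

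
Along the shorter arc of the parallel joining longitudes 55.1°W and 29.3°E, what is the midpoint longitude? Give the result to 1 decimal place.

Signed shortest Δλ from -55.1° to +29.3° is +84.4°.
Midpoint longitude = -55.1° + (+84.4°)/2 = -55.1° + 42.2° = -12.9°.

12.9°W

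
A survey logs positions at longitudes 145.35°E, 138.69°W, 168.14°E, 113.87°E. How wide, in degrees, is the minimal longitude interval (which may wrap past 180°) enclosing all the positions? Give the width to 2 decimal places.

Sort the longitudes: -138.69°, +113.87°, +145.35°, +168.14°.
Eastward gaps between consecutive values (wrapping around): 252.56°, 31.48°, 22.79°, 53.17°.
Largest gap = 252.56° ⇒ minimal covering band is its complement: 360° − 252.56° = 107.44°.
Band runs from +113.87° eastward to -138.69°, crossing the antimeridian.

107.44°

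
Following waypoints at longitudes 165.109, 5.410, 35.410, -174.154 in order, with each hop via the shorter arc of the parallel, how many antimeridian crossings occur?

Leg 1: +165.109° → +5.410°, shortest Δλ = -159.699° (west) — does not cross 180°.
Leg 2: +5.410° → +35.410°, shortest Δλ = 30.0° (east) — does not cross 180°.
Leg 3: +35.410° → -174.154°, shortest Δλ = 150.436° (east) — crosses 180°.
Total crossings: 1.

1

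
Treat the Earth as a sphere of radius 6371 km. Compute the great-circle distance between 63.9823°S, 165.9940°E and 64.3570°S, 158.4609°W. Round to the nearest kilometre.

1700 km

Δλ = -158.4609 − 165.9940 = -324.4549°; wrapped into (−180°, 180°]: 35.5451°.
Δφ = -64.3570 − -63.9823 = -0.3747°.
a = sin²(Δφ/2) + cos φ₁ · cos φ₂ · sin²(Δλ/2) = 0.017697.
c = 2·atan2(√a, √(1−a)) = 0.26685 rad → d = 6371·c ≈ 1700.13 km.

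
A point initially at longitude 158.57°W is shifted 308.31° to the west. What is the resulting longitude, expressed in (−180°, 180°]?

106.88°W

Start at -158.57°; shift −308.31° → -466.88°.
-466.88° lies outside (−180°, 180°]; add 360° → -106.88°.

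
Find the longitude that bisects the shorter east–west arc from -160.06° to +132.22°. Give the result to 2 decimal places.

Signed shortest Δλ from -160.06° to +132.22° is -67.72°.
Midpoint longitude = -160.06° + (-67.72°)/2 = -160.06° − 33.86° = -193.92°.
Normalise into (−180°, 180°]: +166.08°.
(The naïve average (-160.06 + +132.22)/2 = -13.92° is on the wrong side of the globe.)

+166.08°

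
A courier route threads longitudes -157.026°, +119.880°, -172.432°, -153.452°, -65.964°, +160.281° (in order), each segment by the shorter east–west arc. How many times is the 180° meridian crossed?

Leg 1: -157.026° → +119.880°, shortest Δλ = -83.094° (west) — crosses 180°.
Leg 2: +119.880° → -172.432°, shortest Δλ = 67.688° (east) — crosses 180°.
Leg 3: -172.432° → -153.452°, shortest Δλ = 18.98° (east) — does not cross 180°.
Leg 4: -153.452° → -65.964°, shortest Δλ = 87.488° (east) — does not cross 180°.
Leg 5: -65.964° → +160.281°, shortest Δλ = -133.755° (west) — crosses 180°.
Total crossings: 3.

3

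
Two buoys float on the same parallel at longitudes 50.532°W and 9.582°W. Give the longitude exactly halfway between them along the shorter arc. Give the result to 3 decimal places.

Signed shortest Δλ from -50.532° to -9.582° is +40.950°.
Midpoint longitude = -50.532° + (+40.950°)/2 = -50.532° + 20.475° = -30.057°.

30.057°W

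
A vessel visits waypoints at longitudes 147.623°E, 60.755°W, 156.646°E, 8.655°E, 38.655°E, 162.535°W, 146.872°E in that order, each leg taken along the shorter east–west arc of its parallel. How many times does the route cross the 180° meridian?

4

Leg 1: +147.623° → -60.755°, shortest Δλ = 151.622° (east) — crosses 180°.
Leg 2: -60.755° → +156.646°, shortest Δλ = -142.599° (west) — crosses 180°.
Leg 3: +156.646° → +8.655°, shortest Δλ = -147.991° (west) — does not cross 180°.
Leg 4: +8.655° → +38.655°, shortest Δλ = 30.0° (east) — does not cross 180°.
Leg 5: +38.655° → -162.535°, shortest Δλ = 158.81° (east) — crosses 180°.
Leg 6: -162.535° → +146.872°, shortest Δλ = -50.593° (west) — crosses 180°.
Total crossings: 4.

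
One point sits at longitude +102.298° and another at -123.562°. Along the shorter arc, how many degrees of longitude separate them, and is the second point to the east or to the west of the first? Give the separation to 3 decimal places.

134.140° east

Raw difference: -123.562 − 102.298 = -225.86°.
Normalise into (−180°, 180°]: -225.86° + 360° = 134.14°.
Positive ⇒ the second point lies to the east; separation 134.140°.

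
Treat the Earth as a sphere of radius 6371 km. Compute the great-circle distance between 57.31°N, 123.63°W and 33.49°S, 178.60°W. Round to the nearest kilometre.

Δλ = -178.60 − -123.63 = -54.97°.
Δφ = -33.49 − 57.31 = -90.80°.
a = sin²(Δφ/2) + cos φ₁ · cos φ₂ · sin²(Δλ/2) = 0.602921.
c = 2·atan2(√a, √(1−a)) = 1.77812 rad → d = 6371·c ≈ 11328.41 km.

11328 km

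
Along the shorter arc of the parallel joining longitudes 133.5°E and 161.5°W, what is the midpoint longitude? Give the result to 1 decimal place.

Signed shortest Δλ from +133.5° to -161.5° is +65.0°.
Midpoint longitude = +133.5° + (+65.0°)/2 = +133.5° + 32.5° = +166.0°.
(The naïve average (+133.5 + -161.5)/2 = -14.0° is on the wrong side of the globe.)

166.0°E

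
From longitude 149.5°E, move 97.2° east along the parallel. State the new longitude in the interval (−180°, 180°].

113.3°W

Start at +149.5°; shift +97.2° → +246.7°.
+246.7° lies outside (−180°, 180°]; subtract 360° → -113.3°.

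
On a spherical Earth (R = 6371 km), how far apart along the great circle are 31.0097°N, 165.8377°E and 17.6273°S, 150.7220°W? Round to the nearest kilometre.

Δλ = -150.7220 − 165.8377 = -316.5597°; wrapped into (−180°, 180°]: 43.4403°.
Δφ = -17.6273 − 31.0097 = -48.6370°.
a = sin²(Δφ/2) + cos φ₁ · cos φ₂ · sin²(Δλ/2) = 0.281456.
c = 2·atan2(√a, √(1−a)) = 1.11844 rad → d = 6371·c ≈ 7125.56 km.

7126 km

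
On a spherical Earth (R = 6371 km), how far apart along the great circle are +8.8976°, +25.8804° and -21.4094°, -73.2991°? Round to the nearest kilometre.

Δλ = -73.2991 − 25.8804 = -99.1795°.
Δφ = -21.4094 − 8.8976 = -30.3070°.
a = sin²(Δφ/2) + cos φ₁ · cos φ₂ · sin²(Δλ/2) = 0.601596.
c = 2·atan2(√a, √(1−a)) = 1.77541 rad → d = 6371·c ≈ 11311.15 km.

11311 km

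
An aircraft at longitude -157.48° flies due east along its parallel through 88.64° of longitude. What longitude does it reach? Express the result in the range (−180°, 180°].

-68.84°

Start at -157.48°; shift +88.64° → -68.84°.
-68.84° already lies in (−180°, 180°].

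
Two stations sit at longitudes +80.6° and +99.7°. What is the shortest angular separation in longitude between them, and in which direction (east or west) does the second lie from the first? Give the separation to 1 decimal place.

Raw difference: 99.7 − 80.6 = 19.1°.
Normalise into (−180°, 180°]: 19.1° stays 19.1°.
Positive ⇒ the second point lies to the east; separation 19.1°.

19.1° east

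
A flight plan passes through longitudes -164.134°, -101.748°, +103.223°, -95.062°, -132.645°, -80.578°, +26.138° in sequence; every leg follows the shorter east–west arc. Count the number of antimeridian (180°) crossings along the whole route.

2

Leg 1: -164.134° → -101.748°, shortest Δλ = 62.386° (east) — does not cross 180°.
Leg 2: -101.748° → +103.223°, shortest Δλ = -155.029° (west) — crosses 180°.
Leg 3: +103.223° → -95.062°, shortest Δλ = 161.715° (east) — crosses 180°.
Leg 4: -95.062° → -132.645°, shortest Δλ = -37.583° (west) — does not cross 180°.
Leg 5: -132.645° → -80.578°, shortest Δλ = 52.067° (east) — does not cross 180°.
Leg 6: -80.578° → +26.138°, shortest Δλ = 106.716° (east) — does not cross 180°.
Total crossings: 2.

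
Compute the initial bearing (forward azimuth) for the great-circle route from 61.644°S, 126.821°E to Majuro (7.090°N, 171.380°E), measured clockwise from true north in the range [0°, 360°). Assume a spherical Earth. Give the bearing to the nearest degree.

46°

Δλ = 171.380 − 126.821 = 44.559°.
θ = atan2( sin Δλ · cos φ₂ , cos φ₁ · sin φ₂ − sin φ₁ · cos φ₂ · cos Δλ )
  = atan2(0.69628, 0.68086) = 45.641° → normalised to [0°, 360°): 45.641°.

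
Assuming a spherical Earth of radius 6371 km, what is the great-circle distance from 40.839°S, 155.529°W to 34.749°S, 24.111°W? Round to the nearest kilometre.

Δλ = -24.111 − -155.529 = 131.418°.
Δφ = -34.749 − -40.839 = 6.090°.
a = sin²(Δφ/2) + cos φ₁ · cos φ₂ · sin²(Δλ/2) = 0.519251.
c = 2·atan2(√a, √(1−a)) = 1.60931 rad → d = 6371·c ≈ 10252.90 km.

10253 km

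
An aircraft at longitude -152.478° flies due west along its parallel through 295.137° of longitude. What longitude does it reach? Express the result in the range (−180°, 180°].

-87.615°

Start at -152.478°; shift −295.137° → -447.615°.
-447.615° lies outside (−180°, 180°]; add 360° → -87.615°.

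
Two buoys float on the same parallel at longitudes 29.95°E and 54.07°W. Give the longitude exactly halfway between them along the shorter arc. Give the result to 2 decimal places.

Signed shortest Δλ from +29.95° to -54.07° is -84.02°.
Midpoint longitude = +29.95° + (-84.02°)/2 = +29.95° − 42.01° = -12.06°.

12.06°W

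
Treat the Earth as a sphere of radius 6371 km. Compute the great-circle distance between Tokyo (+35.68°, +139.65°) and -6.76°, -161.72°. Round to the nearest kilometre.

Δλ = -161.72 − 139.65 = -301.37°; wrapped into (−180°, 180°]: 58.63°.
Δφ = -6.76 − 35.68 = -42.44°.
a = sin²(Δφ/2) + cos φ₁ · cos φ₂ · sin²(Δλ/2) = 0.324374.
c = 2·atan2(√a, √(1−a)) = 1.21189 rad → d = 6371·c ≈ 7720.95 km.

7721 km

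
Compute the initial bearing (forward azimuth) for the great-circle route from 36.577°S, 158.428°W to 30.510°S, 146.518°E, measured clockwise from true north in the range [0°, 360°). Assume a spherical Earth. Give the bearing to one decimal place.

Δλ = 146.518 − -158.428 = 304.946°; wrapped into (−180°, 180°]: -55.054°.
θ = atan2( sin Δλ · cos φ₂ , cos φ₁ · sin φ₂ − sin φ₁ · cos φ₂ · cos Δλ )
  = atan2(-0.70620, -0.11363) = -99.141° → normalised to [0°, 360°): 260.859°.

260.9°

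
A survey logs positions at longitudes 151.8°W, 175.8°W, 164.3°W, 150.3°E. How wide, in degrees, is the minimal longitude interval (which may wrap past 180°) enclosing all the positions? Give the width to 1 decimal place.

57.9°

Sort the longitudes: -175.8°, -164.3°, -151.8°, +150.3°.
Eastward gaps between consecutive values (wrapping around): 11.5°, 12.5°, 302.1°, 33.9°.
Largest gap = 302.1° ⇒ minimal covering band is its complement: 360° − 302.1° = 57.9°.
Band runs from +150.3° eastward to -151.8°, crossing the antimeridian.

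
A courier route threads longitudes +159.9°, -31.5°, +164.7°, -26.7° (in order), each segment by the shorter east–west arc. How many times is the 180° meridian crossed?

Leg 1: +159.9° → -31.5°, shortest Δλ = 168.6° (east) — crosses 180°.
Leg 2: -31.5° → +164.7°, shortest Δλ = -163.8° (west) — crosses 180°.
Leg 3: +164.7° → -26.7°, shortest Δλ = 168.6° (east) — crosses 180°.
Total crossings: 3.

3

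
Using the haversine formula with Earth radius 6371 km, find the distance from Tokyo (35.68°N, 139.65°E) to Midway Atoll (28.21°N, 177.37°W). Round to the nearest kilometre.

4106 km

Δλ = -177.37 − 139.65 = -317.02°; wrapped into (−180°, 180°]: 42.98°.
Δφ = 28.21 − 35.68 = -7.47°.
a = sin²(Δφ/2) + cos φ₁ · cos φ₂ · sin²(Δλ/2) = 0.100307.
c = 2·atan2(√a, √(1−a)) = 0.64453 rad → d = 6371·c ≈ 4106.27 km.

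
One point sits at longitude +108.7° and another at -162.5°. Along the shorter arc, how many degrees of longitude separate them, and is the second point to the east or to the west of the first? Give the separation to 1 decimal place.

88.8° east

Raw difference: -162.5 − 108.7 = -271.2°.
Normalise into (−180°, 180°]: -271.2° + 360° = 88.8°.
Positive ⇒ the second point lies to the east; separation 88.8°.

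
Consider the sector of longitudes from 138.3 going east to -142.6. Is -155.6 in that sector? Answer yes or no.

Band width going east from +138.3° to -142.6°: ((-142.6 − 138.3) mod 360) = 79.1°.
Offset of -155.6° east of the west edge: ((-155.6 − 138.3) mod 360) = 66.1°.
66.1° ≤ 79.1° ⇒ inside.

Yes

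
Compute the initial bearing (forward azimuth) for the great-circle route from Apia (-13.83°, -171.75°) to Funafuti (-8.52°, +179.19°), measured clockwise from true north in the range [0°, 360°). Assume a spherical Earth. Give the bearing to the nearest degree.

Δλ = 179.19 − -171.75 = 350.94°; wrapped into (−180°, 180°]: -9.06°.
θ = atan2( sin Δλ · cos φ₂ , cos φ₁ · sin φ₂ − sin φ₁ · cos φ₂ · cos Δλ )
  = atan2(-0.15573, 0.08959) = -60.087° → normalised to [0°, 360°): 299.913°.

300°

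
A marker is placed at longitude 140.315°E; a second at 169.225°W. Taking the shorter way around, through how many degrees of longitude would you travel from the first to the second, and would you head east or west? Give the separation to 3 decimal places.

Raw difference: -169.225 − 140.315 = -309.54°.
Normalise into (−180°, 180°]: -309.54° + 360° = 50.46°.
Positive ⇒ the second point lies to the east; separation 50.460°.

50.460° east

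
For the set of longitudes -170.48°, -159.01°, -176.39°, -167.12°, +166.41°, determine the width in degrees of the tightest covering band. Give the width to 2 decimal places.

Sort the longitudes: -176.39°, -170.48°, -167.12°, -159.01°, +166.41°.
Eastward gaps between consecutive values (wrapping around): 5.91°, 3.36°, 8.11°, 325.42°, 17.20°.
Largest gap = 325.42° ⇒ minimal covering band is its complement: 360° − 325.42° = 34.58°.
Band runs from +166.41° eastward to -159.01°, crossing the antimeridian.

34.58°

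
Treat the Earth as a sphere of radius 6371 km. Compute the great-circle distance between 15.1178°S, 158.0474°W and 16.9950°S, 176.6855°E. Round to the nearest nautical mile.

1461 nmi

Δλ = 176.6855 − -158.0474 = 334.7329°; wrapped into (−180°, 180°]: -25.2671°.
Δφ = -16.9950 − -15.1178 = -1.8772°.
a = sin²(Δφ/2) + cos φ₁ · cos φ₂ · sin²(Δλ/2) = 0.044432.
c = 2·atan2(√a, √(1−a)) = 0.42477 rad → d = 6371·c ≈ 2706.18 km ≈ 1461.22 nmi.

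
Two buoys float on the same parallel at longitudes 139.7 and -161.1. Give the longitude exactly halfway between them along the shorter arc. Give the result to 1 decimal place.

+169.3°

Signed shortest Δλ from +139.7° to -161.1° is +59.2°.
Midpoint longitude = +139.7° + (+59.2°)/2 = +139.7° + 29.6° = +169.3°.
(The naïve average (+139.7 + -161.1)/2 = -10.7° is on the wrong side of the globe.)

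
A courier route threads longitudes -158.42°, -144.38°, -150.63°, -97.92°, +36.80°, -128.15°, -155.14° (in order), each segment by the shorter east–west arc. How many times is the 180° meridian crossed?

Leg 1: -158.42° → -144.38°, shortest Δλ = 14.04° (east) — does not cross 180°.
Leg 2: -144.38° → -150.63°, shortest Δλ = -6.25° (west) — does not cross 180°.
Leg 3: -150.63° → -97.92°, shortest Δλ = 52.71° (east) — does not cross 180°.
Leg 4: -97.92° → +36.80°, shortest Δλ = 134.72° (east) — does not cross 180°.
Leg 5: +36.80° → -128.15°, shortest Δλ = -164.95° (west) — does not cross 180°.
Leg 6: -128.15° → -155.14°, shortest Δλ = -26.99° (west) — does not cross 180°.
Total crossings: 0.

0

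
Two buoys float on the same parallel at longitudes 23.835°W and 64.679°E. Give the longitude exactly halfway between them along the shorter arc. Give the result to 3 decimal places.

Signed shortest Δλ from -23.835° to +64.679° is +88.514°.
Midpoint longitude = -23.835° + (+88.514°)/2 = -23.835° + 44.257° = +20.422°.

20.422°E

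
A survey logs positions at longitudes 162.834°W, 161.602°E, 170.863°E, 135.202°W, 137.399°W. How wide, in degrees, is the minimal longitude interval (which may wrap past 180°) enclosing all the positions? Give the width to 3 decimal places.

63.196°

Sort the longitudes: -162.834°, -137.399°, -135.202°, +161.602°, +170.863°.
Eastward gaps between consecutive values (wrapping around): 25.435°, 2.197°, 296.804°, 9.261°, 26.303°.
Largest gap = 296.804° ⇒ minimal covering band is its complement: 360° − 296.804° = 63.196°.
Band runs from +161.602° eastward to -135.202°, crossing the antimeridian.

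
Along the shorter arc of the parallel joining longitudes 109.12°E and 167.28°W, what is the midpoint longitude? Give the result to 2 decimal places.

150.92°E

Signed shortest Δλ from +109.12° to -167.28° is +83.60°.
Midpoint longitude = +109.12° + (+83.60°)/2 = +109.12° + 41.80° = +150.92°.
(The naïve average (+109.12 + -167.28)/2 = -29.08° is on the wrong side of the globe.)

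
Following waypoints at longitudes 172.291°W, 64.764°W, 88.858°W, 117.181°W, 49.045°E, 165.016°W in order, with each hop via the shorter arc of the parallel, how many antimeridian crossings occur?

1

Leg 1: -172.291° → -64.764°, shortest Δλ = 107.527° (east) — does not cross 180°.
Leg 2: -64.764° → -88.858°, shortest Δλ = -24.094° (west) — does not cross 180°.
Leg 3: -88.858° → -117.181°, shortest Δλ = -28.323° (west) — does not cross 180°.
Leg 4: -117.181° → +49.045°, shortest Δλ = 166.226° (east) — does not cross 180°.
Leg 5: +49.045° → -165.016°, shortest Δλ = 145.939° (east) — crosses 180°.
Total crossings: 1.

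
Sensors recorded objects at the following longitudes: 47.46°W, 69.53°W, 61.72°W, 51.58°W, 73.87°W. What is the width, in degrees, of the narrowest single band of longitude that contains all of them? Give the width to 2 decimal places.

26.41°

Sort the longitudes: -73.87°, -69.53°, -61.72°, -51.58°, -47.46°.
Eastward gaps between consecutive values (wrapping around): 4.34°, 7.81°, 10.14°, 4.12°, 333.59°.
Largest gap = 333.59° ⇒ minimal covering band is its complement: 360° − 333.59° = 26.41°.
Band runs from -73.87° eastward to -47.46°.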